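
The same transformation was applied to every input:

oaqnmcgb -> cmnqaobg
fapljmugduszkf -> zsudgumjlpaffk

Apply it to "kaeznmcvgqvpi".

The transformation: reverse the string, then move the first 2 characters to the end (rotate left by 2).
Doing the same to "kaeznmcvgqvpi": "vqgvcmnzeakip".
(Check on "fapljmugduszkf": → "fkzsudgumjlpaf" → "zsudgumjlpaffk" ✓)

vqgvcmnzeakip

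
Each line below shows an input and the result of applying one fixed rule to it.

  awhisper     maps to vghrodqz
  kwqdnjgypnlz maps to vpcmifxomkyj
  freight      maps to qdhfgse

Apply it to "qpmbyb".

The pattern: shift every letter 1 place backward in the alphabet (wrapping around), then move the first character to the end.
"qpmbyb" → "polaxa" → "olaxap".

olaxap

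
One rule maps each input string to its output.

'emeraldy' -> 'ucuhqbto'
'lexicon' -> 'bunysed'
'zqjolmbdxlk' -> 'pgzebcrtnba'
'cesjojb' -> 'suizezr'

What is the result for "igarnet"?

Looking at the pairs, the operation is to shift every letter 10 places backward in the alphabet (wrapping around).
Applying that to "igarnet" gives "ywqhduj".

ywqhduj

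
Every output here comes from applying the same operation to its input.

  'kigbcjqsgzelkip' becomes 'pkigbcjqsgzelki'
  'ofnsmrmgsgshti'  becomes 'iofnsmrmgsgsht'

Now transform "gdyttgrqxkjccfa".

agdyttgrqxkjccf

In each case the input is transformed by: move the last character to the front.
For "gdyttgrqxkjccfa" the result is "agdyttgrqxkjccf".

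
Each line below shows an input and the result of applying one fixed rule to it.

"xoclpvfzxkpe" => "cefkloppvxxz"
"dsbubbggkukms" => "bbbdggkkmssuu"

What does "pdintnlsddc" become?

cdddilnnpst

In each case the input is transformed by: sort the characters into alphabetical order.
Doing the same to "pdintnlsddc": "cdddilnnpst".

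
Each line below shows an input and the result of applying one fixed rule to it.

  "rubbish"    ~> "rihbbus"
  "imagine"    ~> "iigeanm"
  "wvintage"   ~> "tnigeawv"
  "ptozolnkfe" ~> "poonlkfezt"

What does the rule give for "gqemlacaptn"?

Rule — sort the characters into reverse alphabetical order, then move the first 2 characters to the end (rotate left by 2).
On "gqemlacaptn": the first step gives "tqpnmlgecaa", and the second then gives "pnmlgecaatq".

pnmlgecaatq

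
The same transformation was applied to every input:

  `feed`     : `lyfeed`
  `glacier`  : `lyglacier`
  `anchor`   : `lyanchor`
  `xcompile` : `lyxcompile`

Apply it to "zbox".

Looking at the pairs, the operation is to prepend "ly".
Applying that to "zbox" gives "lyzbox".

lyzbox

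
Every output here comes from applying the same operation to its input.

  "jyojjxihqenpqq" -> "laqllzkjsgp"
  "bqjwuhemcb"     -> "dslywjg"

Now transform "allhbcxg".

Looking at the pairs, the operation is to shift every letter 2 places forward in the alphabet (wrapping around), then delete the last 3 characters.
Starting from "allhbcxg": after the first operation, "cnnjdezi"; after the second, "cnnjd".

cnnjd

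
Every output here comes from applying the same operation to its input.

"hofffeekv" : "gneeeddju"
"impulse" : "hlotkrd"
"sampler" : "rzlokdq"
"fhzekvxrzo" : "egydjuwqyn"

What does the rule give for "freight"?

eqdhfgs

Looking at the pairs, the operation is to shift every letter 1 place backward in the alphabet (wrapping around).
Applying that to "freight" gives "eqdhfgs".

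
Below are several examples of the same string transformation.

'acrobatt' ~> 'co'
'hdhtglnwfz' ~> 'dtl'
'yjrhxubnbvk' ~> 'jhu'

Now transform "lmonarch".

mn

In each case the input is transformed by: keep every other character starting from the second (positions 2nd, 4th, 6th, ...), then delete the last 2 characters.
Starting from "lmonarch": after the first operation, "mnrh"; after the second, "mn".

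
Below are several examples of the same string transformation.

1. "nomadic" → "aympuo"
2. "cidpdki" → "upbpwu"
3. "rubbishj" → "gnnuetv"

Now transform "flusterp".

xgefqdb

Looking at the pairs, the operation is to delete the first character, then shift every letter 12 places forward in the alphabet (wrapping around).
For "flusterp", step one produces "lusterp"; step two turns that into "xgefqdb".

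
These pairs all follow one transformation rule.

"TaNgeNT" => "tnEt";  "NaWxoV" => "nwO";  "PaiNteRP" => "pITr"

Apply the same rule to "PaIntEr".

piTR

The transformation: keep every other character starting from the first (positions 1st, 3rd, 5th, ...), then flip the case of every letter.
On "PaIntEr": the first step gives "PItr", and the second then gives "piTR".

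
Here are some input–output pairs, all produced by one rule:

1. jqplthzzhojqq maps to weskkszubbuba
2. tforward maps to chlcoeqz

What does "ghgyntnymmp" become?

The rule is to move the first 3 characters to the end (rotate left by 3), then shift every letter 11 places forward in the alphabet (wrapping around).
"ghgyntnymmp" → "yntnymmpghg" → "jyeyjxxarsr".
(Check on "tforward": → "rwardtfo" → "chlcoeqz" ✓)

jyeyjxxarsr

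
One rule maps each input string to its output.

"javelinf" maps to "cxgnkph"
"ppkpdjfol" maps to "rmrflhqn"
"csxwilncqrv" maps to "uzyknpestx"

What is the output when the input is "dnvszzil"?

In each case the input is transformed by: shift every letter 2 places forward in the alphabet (wrapping around), then delete the first character.
On "dnvszzil": the first step gives "fpxubbkn", and the second then gives "pxubbkn".

pxubbkn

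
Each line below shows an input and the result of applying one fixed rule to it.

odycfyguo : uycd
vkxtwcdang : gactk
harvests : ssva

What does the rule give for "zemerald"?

daee

In each case the input is transformed by: keep every other character starting from the second (positions 2nd, 4th, 6th, ...), then reverse the string.
Applying that to "zemerald" gives "daee".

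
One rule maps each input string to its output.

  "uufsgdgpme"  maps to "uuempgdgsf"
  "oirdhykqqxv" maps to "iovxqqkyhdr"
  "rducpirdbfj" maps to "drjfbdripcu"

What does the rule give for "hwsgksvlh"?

The pattern: move the first 2 characters to the end (rotate left by 2), then reverse the string.
Applying both steps to "hwsgksvlh": "sgksvlhhw", then "whhlvskgs".

whhlvskgs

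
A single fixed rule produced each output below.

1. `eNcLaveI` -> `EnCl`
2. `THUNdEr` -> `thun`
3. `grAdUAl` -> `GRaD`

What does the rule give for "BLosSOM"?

What's happening: flip the case of every letter, then keep only the first 4 characters.
Applying both steps to "BLosSOM": "blOSsom", then "blOS".

blOS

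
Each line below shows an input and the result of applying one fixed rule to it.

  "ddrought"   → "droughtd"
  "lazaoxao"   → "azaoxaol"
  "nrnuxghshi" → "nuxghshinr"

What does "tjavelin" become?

Rule — swap the front and back halves of the string, then move the last 3 characters to the front (rotate right by 3).
Working it through for "tjavelin": intermediate "elintjav", final "javelint".

javelint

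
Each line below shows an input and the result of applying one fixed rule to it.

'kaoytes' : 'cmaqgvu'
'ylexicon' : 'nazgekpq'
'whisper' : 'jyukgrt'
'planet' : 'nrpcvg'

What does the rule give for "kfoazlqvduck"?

hmcqnbxswfme

Looking at the pairs, the operation is to swap each adjacent pair of characters (1↔2, 3↔4, ...), then shift every letter 2 places forward in the alphabet (wrapping around).
Starting from "kfoazlqvduck": after the first operation, "fkaolzvqudkc"; after the second, "hmcqnbxswfme".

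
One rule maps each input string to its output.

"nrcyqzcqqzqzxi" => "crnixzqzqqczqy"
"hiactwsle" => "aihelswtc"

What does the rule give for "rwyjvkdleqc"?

What's happening: move the first 3 characters to the end (rotate left by 3), then reverse the string.
For "rwyjvkdleqc", step one produces "jvkdleqcrwy"; step two turns that into "ywrcqeldkvj".

ywrcqeldkvj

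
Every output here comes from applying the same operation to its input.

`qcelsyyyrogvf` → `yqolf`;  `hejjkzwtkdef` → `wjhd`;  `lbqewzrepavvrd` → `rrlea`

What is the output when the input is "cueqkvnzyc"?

The rule is to keep one character in every 3, starting at position 1 (positions 1st, 4th, 7th, ...), then sort the characters into reverse alphabetical order.
On "cueqkvnzyc": the first step gives "cqnc", and the second then gives "qncc".

qncc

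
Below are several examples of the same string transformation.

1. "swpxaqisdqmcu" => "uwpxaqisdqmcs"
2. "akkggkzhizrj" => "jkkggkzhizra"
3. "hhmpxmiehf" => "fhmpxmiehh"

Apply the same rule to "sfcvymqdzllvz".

Each output is the input with this applied: swap the first and last characters.
Applying that to "sfcvymqdzllvz" gives "zfcvymqdzllvs".

zfcvymqdzllvs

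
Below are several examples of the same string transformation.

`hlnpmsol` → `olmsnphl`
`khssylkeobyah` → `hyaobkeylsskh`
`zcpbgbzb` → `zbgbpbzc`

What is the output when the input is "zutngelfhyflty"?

tyflhylfgetnzu

In each case the input is transformed by: swap each adjacent pair of characters (1↔2, 3↔4, ...), then reverse the string.
Working it through for "zutngelfhyflty": intermediate "uzntegflyhlfyt", final "tyflhylfgetnzu".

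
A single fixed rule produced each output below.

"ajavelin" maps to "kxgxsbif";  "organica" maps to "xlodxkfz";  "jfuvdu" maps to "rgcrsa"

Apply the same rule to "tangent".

Each output is the input with this applied: move the last character to the front, then shift every letter 3 places backward in the alphabet (wrapping around).
Starting from "tangent": after the first operation, "ttangen"; after the second, "qqxkdbk".

qqxkdbk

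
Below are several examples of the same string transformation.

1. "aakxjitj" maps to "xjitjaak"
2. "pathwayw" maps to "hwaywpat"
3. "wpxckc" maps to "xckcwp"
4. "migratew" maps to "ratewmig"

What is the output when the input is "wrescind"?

Rule — swap the front and back halves of the string, then move the last character to the front.
On "wrescind": the first step gives "cindwres", and the second then gives "scindwre".

scindwre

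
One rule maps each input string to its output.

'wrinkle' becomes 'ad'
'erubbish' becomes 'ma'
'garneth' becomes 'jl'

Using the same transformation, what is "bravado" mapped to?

sv

In each case the input is transformed by: keep one character in every 3, starting at position 3 (positions 3rd, 6th, 9th, ...), then shift every letter 8 places backward in the alphabet (wrapping around).
On "bravado": the first step gives "ad", and the second then gives "sv".
(Check on "wrinkle": → "il" → "ad" ✓)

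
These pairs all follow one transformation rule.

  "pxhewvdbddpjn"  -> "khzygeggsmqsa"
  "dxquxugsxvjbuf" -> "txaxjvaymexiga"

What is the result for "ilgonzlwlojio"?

jrqcozormlrlo

Each output is the input with this applied: move the first 2 characters to the end (rotate left by 2), then shift every letter 3 places forward in the alphabet (wrapping around).
On "ilgonzlwlojio": the first step gives "gonzlwlojioil", and the second then gives "jrqcozormlrlo".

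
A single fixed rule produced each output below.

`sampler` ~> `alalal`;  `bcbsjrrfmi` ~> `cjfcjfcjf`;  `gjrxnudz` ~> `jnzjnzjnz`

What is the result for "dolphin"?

The transformation: keep one character in every 3, starting at position 2 (positions 2nd, 5th, 8th, ...), then write the whole string 3 times in a row.
Working it through for "dolphin": intermediate "oh", final "ohohoh".

ohohoh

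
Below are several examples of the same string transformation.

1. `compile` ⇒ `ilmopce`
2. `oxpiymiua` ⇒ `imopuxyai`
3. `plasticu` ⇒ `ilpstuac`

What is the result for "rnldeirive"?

eiilnrrvde

The pattern: sort the characters into alphabetical order, then move the first 2 characters to the end (rotate left by 2).
Starting from "rnldeirive": after the first operation, "deeiilnrrv"; after the second, "eiilnrrvde".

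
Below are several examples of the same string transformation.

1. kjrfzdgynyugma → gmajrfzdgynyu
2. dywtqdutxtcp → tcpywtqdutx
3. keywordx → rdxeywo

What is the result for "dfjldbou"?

The pattern: delete the first character, then move the last 3 characters to the front (rotate right by 3).
On "dfjldbou": the first step gives "fjldbou", and the second then gives "boufjld".

boufjld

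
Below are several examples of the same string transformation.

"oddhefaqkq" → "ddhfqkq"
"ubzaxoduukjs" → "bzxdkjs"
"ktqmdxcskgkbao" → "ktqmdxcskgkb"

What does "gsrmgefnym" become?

The transformation: remove every vowel.
On "gsrmgefnym" that produces "gsrmgfnym".

gsrmgfnym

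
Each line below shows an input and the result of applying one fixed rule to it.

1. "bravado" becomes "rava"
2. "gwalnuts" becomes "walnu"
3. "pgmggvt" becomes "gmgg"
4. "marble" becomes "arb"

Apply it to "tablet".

In each case the input is transformed by: move the last 2 characters to the front (rotate right by 2), then delete the first 3 characters.
Applying that to "tablet" gives "abl".

abl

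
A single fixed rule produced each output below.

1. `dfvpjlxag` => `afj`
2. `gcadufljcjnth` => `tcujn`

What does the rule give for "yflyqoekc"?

In each case the input is transformed by: move the last 2 characters to the front (rotate right by 2), then keep one character in every 3, starting at position 1 (positions 1st, 4th, 7th, ...).
So "yflyqoekc" becomes "kfq".

kfq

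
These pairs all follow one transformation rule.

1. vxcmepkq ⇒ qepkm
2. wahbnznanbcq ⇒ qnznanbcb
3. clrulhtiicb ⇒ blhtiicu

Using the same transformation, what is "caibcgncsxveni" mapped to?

icgncsxvenb

Rule — delete the first 3 characters, then swap the first and last characters.
On "caibcgncsxveni": the first step gives "bcgncsxveni", and the second then gives "icgncsxvenb".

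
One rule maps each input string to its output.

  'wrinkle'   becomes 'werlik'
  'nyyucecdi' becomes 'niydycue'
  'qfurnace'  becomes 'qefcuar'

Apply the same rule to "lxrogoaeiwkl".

Each output is the input with this applied: take characters alternately from the front and the back (1st, last, 2nd, 2nd-last, ...), then delete the last character.
Starting from "lxrogoaeiwkl": after the first operation, "llxkrwoigeoa"; after the second, "llxkrwoigeo".

llxkrwoigeo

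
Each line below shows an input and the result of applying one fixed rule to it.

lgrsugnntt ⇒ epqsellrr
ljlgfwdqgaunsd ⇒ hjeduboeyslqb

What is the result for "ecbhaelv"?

Looking at the pairs, the operation is to delete the first character, then shift every letter 2 places backward in the alphabet (wrapping around).
For "ecbhaelv", step one produces "cbhaelv"; step two turns that into "azfycjt".

azfycjt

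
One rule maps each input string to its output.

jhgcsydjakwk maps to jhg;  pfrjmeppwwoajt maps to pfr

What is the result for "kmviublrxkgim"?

Each output is the input with this applied: keep only the first 3 characters.
Applying that to "kmviublrxkgim" gives "kmv".

kmv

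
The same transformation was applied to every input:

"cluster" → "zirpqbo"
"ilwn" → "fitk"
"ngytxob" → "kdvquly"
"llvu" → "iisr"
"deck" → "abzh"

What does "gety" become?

What's happening: shift every letter 3 places backward in the alphabet (wrapping around).
"gety" → "dbqv".

dbqv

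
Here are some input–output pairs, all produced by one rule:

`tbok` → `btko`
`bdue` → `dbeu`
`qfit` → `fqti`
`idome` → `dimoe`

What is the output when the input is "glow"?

The transformation: swap each adjacent pair of characters (1↔2, 3↔4, ...).
"glow" → "lgwo".

lgwo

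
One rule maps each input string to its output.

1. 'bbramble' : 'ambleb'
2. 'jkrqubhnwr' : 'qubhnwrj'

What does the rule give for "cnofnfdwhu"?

fnfdwhuc

What's happening: move the first 3 characters to the end (rotate left by 3), then delete the last 2 characters.
So "cnofnfdwhu" becomes "fnfdwhuc".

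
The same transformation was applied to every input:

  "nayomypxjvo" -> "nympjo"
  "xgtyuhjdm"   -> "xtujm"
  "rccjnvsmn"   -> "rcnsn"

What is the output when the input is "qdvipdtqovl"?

qvptol

What's happening: keep every other character starting from the first (positions 1st, 3rd, 5th, ...).
On "qdvipdtqovl" that produces "qvptol".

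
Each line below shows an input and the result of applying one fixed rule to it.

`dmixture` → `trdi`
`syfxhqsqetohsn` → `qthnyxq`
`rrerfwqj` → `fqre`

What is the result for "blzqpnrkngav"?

What's happening: swap the front and back halves of the string, then keep every other character starting from the first (positions 1st, 3rd, 5th, ...).
Applying both steps to "blzqpnrkngav": "rkngavblzqpn", then "rnabzp".

rnabzp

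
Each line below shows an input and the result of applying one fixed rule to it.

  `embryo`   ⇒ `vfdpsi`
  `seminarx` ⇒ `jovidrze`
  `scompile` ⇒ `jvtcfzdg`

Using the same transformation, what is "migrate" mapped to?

The pattern: shift every letter 9 places backward in the alphabet (wrapping around), then take characters alternately from the front and the back (1st, last, 2nd, 2nd-last, ...).
Starting from "migrate": after the first operation, "dzxirkv"; after the second, "dvzkxri".

dvzkxri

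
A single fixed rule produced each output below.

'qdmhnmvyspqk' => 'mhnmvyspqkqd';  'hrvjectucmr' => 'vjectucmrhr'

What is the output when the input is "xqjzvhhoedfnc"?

jzvhhoedfncxq

Each output is the input with this applied: move the first 2 characters to the end (rotate left by 2).
On "xqjzvhhoedfnc" that produces "jzvhhoedfncxq".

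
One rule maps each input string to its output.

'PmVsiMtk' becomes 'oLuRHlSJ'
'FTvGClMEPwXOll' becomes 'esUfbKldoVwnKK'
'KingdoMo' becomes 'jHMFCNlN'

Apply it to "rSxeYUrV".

The transformation: shift every letter 1 place backward in the alphabet (wrapping around), then flip the case of every letter.
"rSxeYUrV" → "qRwdXTqU" → "QrWDxtQu".

QrWDxtQu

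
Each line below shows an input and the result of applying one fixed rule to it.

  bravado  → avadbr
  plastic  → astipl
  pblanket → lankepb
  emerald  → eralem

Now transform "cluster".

ustecl

Looking at the pairs, the operation is to delete the last character, then move the first 2 characters to the end (rotate left by 2).
Applying that to "cluster" gives "ustecl".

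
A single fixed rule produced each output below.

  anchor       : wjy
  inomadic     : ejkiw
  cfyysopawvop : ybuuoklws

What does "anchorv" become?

The rule is to delete the last 3 characters, then shift every letter 4 places backward in the alphabet (wrapping around).
Applying both steps to "anchorv": "anch", then "wjyd".

wjyd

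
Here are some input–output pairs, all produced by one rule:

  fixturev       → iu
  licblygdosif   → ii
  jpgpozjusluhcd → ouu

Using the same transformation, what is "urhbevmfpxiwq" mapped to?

The pattern: keep one character in every 3, starting at position 2 (positions 2nd, 5th, 8th, ...), then keep only the vowels.
For "urhbevmfpxiwq", step one produces "refi"; step two turns that into "ei".
(Check on "jpgpozjusluhcd": → "pouud" → "ouu" ✓)

ei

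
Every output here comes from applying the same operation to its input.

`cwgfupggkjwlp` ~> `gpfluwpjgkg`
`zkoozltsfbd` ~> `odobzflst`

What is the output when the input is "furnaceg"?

rgneac

The rule is to delete the first 2 characters, then take characters alternately from the front and the back (1st, last, 2nd, 2nd-last, ...).
Starting from "furnaceg": after the first operation, "rnaceg"; after the second, "rgneac".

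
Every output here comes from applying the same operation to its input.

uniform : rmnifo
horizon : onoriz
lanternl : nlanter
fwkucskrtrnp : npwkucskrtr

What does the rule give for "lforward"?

rdforwa

Rule — delete the first character, then move the last 2 characters to the front (rotate right by 2).
Starting from "lforward": after the first operation, "forward"; after the second, "rdforwa".
(Check on "fwkucskrtrnp": → "wkucskrtrnp" → "npwkucskrtr" ✓)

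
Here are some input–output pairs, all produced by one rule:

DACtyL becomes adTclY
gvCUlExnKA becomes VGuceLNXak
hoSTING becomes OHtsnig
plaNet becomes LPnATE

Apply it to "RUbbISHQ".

urBBsiqh

The transformation: flip the case of every letter, then swap each adjacent pair of characters (1↔2, 3↔4, ...).
Applying both steps to "RUbbISHQ": "ruBBishq", then "urBBsiqh".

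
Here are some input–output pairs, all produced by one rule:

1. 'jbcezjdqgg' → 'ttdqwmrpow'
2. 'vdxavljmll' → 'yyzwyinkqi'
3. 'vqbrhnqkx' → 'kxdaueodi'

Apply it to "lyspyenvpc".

pciarlcfly

Looking at the pairs, the operation is to shift every letter 13 places forward in the alphabet (wrapping around) — i.e. ROT13, then reverse the string.
Working it through for "lyspyenvpc": intermediate "ylfclraicp", final "pciarlcfly".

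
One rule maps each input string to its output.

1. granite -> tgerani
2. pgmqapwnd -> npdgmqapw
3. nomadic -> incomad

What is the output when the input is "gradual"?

Rule — swap the first and last characters, then move the last 2 characters to the front (rotate right by 2).
Applying that to "gradual" gives "aglradu".

aglradu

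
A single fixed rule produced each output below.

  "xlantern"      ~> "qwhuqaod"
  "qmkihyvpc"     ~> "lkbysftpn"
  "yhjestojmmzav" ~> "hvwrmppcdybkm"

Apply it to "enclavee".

In each case the input is transformed by: shift every letter 3 places forward in the alphabet (wrapping around), then move the first 3 characters to the end (rotate left by 3).
On "enclavee" that produces "odyhhhqf".
(Check on "yhjestojmmzav": → "bkmhvwrmppcdy" → "hvwrmppcdybkm" ✓)

odyhhhqf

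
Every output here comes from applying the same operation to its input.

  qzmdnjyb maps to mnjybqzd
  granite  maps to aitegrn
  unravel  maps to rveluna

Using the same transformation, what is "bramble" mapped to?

ablebrm

In each case the input is transformed by: move the first 3 characters to the end (rotate left by 3), then swap the first and last characters.
Working it through for "bramble": intermediate "mblebra", final "ablebrm".
(Check on "granite": → "nitegra" → "aitegrn" ✓)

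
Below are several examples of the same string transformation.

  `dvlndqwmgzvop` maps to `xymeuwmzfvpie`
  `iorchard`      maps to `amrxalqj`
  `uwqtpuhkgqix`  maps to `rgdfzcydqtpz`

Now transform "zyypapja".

Rule — move the last 2 characters to the front (rotate right by 2), then shift every letter 9 places forward in the alphabet (wrapping around).
"zyypapja" → "jazyypap" → "sjihhyjy".

sjihhyjy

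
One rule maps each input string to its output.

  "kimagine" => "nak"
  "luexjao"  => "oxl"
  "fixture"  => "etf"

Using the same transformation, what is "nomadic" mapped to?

can

Each output is the input with this applied: keep one character in every 3, starting at position 1 (positions 1st, 4th, 7th, ...), then reverse the string.
On "nomadic": the first step gives "nac", and the second then gives "can".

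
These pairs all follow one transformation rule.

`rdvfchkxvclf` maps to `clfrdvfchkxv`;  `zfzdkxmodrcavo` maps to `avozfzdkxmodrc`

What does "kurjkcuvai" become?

In each case the input is transformed by: move the last 3 characters to the front (rotate right by 3).
"kurjkcuvai" → "vaikurjkcu".

vaikurjkcu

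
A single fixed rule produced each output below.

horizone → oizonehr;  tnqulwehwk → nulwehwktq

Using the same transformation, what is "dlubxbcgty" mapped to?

Each output is the input with this applied: move the first 2 characters to the end (rotate left by 2), then swap the first and last characters.
On "dlubxbcgty": the first step gives "ubxbcgtydl", and the second then gives "lbxbcgtydu".

lbxbcgtydu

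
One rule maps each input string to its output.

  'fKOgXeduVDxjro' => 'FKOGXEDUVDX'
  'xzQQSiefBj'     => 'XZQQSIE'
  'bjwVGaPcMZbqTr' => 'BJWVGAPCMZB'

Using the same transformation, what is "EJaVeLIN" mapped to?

EJAVE

Rule — delete the last 3 characters, then convert every letter to uppercase.
Starting from "EJaVeLIN": after the first operation, "EJaVe"; after the second, "EJAVE".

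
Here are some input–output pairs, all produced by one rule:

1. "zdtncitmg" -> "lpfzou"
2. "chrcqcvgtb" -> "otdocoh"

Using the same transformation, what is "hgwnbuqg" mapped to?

The transformation: delete the last 3 characters, then shift every letter 12 places forward in the alphabet (wrapping around).
Applying both steps to "hgwnbuqg": "hgwnb", then "tsizn".

tsizn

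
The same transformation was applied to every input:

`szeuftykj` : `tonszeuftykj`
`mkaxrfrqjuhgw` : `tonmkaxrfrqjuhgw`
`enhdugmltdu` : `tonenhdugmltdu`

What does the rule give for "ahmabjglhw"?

tonahmabjglhw

What's happening: prepend "ton".
"ahmabjglhw" → "tonahmabjglhw".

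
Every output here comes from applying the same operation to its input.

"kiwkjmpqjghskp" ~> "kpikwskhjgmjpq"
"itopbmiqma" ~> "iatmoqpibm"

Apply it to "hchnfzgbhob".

What's happening: take characters alternately from the front and the back (1st, last, 2nd, 2nd-last, ...).
Applying that to "hchnfzgbhob" gives "hbcohhnbfgz".

hbcohhnbfgz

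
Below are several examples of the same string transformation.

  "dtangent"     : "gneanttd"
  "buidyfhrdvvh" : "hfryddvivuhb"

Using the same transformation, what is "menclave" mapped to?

lcanveem

What's happening: swap the front and back halves of the string, then take characters alternately from the front and the back (1st, last, 2nd, 2nd-last, ...).
For "menclave", step one produces "lavemenc"; step two turns that into "lcanveem".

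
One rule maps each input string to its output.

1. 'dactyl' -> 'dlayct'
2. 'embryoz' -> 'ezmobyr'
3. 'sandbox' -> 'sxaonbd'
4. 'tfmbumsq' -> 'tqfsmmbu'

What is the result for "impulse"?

The transformation: take characters alternately from the front and the back (1st, last, 2nd, 2nd-last, ...).
Applying that to "impulse" gives "iemsplu".

iemsplu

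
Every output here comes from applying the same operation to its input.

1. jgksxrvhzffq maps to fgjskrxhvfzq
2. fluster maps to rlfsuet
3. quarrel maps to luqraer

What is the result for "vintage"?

eivtnga

What's happening: swap each adjacent pair of characters (1↔2, 3↔4, ...), then move the last character to the front.
On "vintage": the first step gives "ivtngae", and the second then gives "eivtnga".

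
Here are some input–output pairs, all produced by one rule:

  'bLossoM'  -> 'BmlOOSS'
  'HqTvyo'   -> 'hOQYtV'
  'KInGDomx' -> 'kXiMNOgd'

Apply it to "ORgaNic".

The rule is to flip the case of every letter, then take characters alternately from the front and the back (1st, last, 2nd, 2nd-last, ...).
Starting from "ORgaNic": after the first operation, "orGAnIC"; after the second, "oCrIGnA".

oCrIGnA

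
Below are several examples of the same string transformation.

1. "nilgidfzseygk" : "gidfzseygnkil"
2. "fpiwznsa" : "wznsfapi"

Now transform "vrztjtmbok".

tjtmbovkrz

The pattern: swap the first and last characters, then move the first 3 characters to the end (rotate left by 3).
For "vrztjtmbok", step one produces "krztjtmbov"; step two turns that into "tjtmbovkrz".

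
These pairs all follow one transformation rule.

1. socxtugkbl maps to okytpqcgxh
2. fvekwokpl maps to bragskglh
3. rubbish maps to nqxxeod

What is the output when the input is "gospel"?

Rule — shift every letter 4 places backward in the alphabet (wrapping around).
Applying that to "gospel" gives "ckolah".

ckolah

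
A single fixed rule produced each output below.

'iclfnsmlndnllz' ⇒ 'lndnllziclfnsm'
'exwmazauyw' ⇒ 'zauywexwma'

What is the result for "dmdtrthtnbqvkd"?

tnbqvkddmdtrth

The transformation: swap the front and back halves of the string.
Applying that to "dmdtrthtnbqvkd" gives "tnbqvkddmdtrth".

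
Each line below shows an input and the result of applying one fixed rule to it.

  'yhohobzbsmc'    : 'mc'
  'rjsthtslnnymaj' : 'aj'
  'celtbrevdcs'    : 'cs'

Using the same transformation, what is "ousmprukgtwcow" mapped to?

The transformation: keep only the last 2 characters.
On "ousmprukgtwcow" that produces "ow".

ow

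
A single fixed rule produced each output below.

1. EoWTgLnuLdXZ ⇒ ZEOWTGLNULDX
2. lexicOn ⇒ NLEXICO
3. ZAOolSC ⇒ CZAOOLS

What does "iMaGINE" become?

EIMAGIN

What's happening: move the last character to the front, then convert every letter to uppercase.
On "iMaGINE" that produces "EIMAGIN".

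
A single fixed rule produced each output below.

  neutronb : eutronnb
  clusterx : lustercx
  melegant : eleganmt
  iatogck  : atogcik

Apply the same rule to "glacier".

Looking at the pairs, the operation is to swap the first and last characters, then move the first character to the end.
For "glacier", step one produces "rlacieg"; step two turns that into "laciegr".

laciegr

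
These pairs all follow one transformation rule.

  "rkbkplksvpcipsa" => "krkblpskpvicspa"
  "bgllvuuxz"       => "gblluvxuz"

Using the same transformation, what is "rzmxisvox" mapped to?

In each case the input is transformed by: swap each adjacent pair of characters (1↔2, 3↔4, ...).
"rzmxisvox" → "zrxmsiovx".

zrxmsiovx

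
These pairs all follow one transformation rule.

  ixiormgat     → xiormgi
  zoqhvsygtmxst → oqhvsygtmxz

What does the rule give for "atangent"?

Looking at the pairs, the operation is to delete the last 2 characters, then move the first character to the end.
Starting from "atangent": after the first operation, "atange"; after the second, "tangea".

tangea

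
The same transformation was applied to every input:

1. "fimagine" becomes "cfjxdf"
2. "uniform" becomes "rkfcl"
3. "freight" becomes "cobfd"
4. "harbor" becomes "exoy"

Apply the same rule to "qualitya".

The rule is to delete the last 2 characters, then shift every letter 3 places backward in the alphabet (wrapping around).
For "qualitya", step one produces "qualit"; step two turns that into "nrxifq".

nrxifq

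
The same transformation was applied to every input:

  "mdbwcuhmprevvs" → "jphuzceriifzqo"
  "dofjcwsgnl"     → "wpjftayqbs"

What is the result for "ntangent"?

Looking at the pairs, the operation is to move the first 3 characters to the end (rotate left by 3), then shift every letter 13 places forward in the alphabet (wrapping around) — i.e. ROT13.
Starting from "ntangent": after the first operation, "ngentnta"; after the second, "atragagn".

atragagn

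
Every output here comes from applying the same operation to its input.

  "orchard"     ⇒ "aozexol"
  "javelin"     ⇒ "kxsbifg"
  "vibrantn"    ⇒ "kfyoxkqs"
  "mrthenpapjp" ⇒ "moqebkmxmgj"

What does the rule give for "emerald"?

Looking at the pairs, the operation is to swap the first and last characters, then shift every letter 3 places backward in the alphabet (wrapping around).
For "emerald", step one produces "dmerale"; step two turns that into "ajboxib".

ajboxib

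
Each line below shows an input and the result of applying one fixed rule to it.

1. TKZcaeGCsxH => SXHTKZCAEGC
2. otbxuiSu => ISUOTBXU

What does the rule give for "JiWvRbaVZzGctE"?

Each output is the input with this applied: move the last 3 characters to the front (rotate right by 3), then convert every letter to uppercase.
Applying both steps to "JiWvRbaVZzGctE": "ctEJiWvRbaVZzG", then "CTEJIWVRBAVZZG".
(Check on "TKZcaeGCsxH": → "sxHTKZcaeGC" → "SXHTKZCAEGC" ✓)

CTEJIWVRBAVZZG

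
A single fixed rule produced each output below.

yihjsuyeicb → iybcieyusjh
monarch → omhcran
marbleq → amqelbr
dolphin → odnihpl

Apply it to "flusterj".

What's happening: reverse the string, then move the last 2 characters to the front (rotate right by 2).
For "flusterj", step one produces "jretsulf"; step two turns that into "lfjretsu".
(Check on "yihjsuyeicb": → "bcieyusjhiy" → "iybcieyusjh" ✓)

lfjretsu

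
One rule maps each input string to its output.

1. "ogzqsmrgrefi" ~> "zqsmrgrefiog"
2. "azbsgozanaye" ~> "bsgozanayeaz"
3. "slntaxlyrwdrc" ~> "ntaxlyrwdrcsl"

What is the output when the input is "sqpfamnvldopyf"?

pfamnvldopyfsq

The rule is to move the first 2 characters to the end (rotate left by 2).
On "sqpfamnvldopyf" that produces "pfamnvldopyfsq".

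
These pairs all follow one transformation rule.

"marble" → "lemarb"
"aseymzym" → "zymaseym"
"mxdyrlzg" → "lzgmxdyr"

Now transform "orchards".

rdsorcha

The rule is to move the first character to the end, then swap the front and back halves of the string.
Doing the same to "orchards": "rdsorcha".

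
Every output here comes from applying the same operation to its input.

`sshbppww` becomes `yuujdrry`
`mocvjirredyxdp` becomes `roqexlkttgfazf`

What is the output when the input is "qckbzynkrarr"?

The transformation: shift every letter 2 places forward in the alphabet (wrapping around), then move the last character to the front.
"qckbzynkrarr" → "semdbapmtctt" → "tsemdbapmtct".
(Check on "sshbppww": → "uujdrryy" → "yuujdrry" ✓)

tsemdbapmtct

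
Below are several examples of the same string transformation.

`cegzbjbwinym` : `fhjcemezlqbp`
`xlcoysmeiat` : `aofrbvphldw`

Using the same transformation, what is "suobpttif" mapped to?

vxreswwli

The transformation: shift every letter 3 places forward in the alphabet (wrapping around).
Applying that to "suobpttif" gives "vxreswwli".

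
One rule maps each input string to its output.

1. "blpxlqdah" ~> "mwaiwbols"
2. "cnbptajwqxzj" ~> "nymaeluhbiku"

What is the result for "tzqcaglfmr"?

ekbnlrwqxc

What's happening: shift every letter 11 places forward in the alphabet (wrapping around).
"tzqcaglfmr" → "ekbnlrwqxc".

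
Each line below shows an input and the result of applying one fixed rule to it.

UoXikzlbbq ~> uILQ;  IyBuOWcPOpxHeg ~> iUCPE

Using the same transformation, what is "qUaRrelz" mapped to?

What's happening: flip the case of every letter, then keep one character in every 3, starting at position 1 (positions 1st, 4th, 7th, ...).
Starting from "qUaRrelz": after the first operation, "QuArRELZ"; after the second, "QrL".

QrL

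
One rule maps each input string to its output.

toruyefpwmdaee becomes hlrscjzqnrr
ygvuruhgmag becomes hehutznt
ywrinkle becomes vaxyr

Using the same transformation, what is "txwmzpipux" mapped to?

Rule — shift every letter 13 places forward in the alphabet (wrapping around) — i.e. ROT13, then delete the first 3 characters.
Working it through for "txwmzpipux": intermediate "gkjzmcvchk", final "zmcvchk".

zmcvchk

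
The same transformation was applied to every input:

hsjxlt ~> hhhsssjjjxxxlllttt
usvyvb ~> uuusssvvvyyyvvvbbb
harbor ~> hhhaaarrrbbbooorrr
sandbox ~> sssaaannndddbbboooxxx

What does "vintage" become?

vvviiinnntttaaagggeee

The rule is to repeat every character 3 times.
Applying that to "vintage" gives "vvviiinnntttaaagggeee".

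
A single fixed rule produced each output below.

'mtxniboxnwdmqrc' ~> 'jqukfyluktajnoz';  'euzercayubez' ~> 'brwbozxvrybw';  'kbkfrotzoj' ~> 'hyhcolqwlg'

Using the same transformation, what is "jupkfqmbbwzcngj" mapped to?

grmhcnjyytwzkdg

Each output is the input with this applied: shift every letter 3 places backward in the alphabet (wrapping around).
On "jupkfqmbbwzcngj" that produces "grmhcnjyytwzkdg".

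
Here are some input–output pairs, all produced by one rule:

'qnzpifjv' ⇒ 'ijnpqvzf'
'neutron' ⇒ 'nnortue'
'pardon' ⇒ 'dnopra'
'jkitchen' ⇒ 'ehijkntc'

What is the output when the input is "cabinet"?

The transformation: sort the characters into alphabetical order, then move the first character to the end.
Starting from "cabinet": after the first operation, "abceint"; after the second, "bceinta".

bceinta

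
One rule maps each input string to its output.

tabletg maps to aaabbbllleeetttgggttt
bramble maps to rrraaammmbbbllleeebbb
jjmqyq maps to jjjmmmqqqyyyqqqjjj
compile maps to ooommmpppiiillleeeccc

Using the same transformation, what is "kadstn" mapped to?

aaadddssstttnnnkkk

The rule is to repeat every character 3 times, then move the first 3 characters to the end (rotate left by 3).
For "kadstn", step one produces "kkkaaadddssstttnnn"; step two turns that into "aaadddssstttnnnkkk".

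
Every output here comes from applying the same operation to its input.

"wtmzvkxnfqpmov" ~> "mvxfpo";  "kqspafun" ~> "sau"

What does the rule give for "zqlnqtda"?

lqd

What's happening: delete the first character, then keep every other character starting from the second (positions 2nd, 4th, 6th, ...).
On "zqlnqtda": the first step gives "qlnqtda", and the second then gives "lqd".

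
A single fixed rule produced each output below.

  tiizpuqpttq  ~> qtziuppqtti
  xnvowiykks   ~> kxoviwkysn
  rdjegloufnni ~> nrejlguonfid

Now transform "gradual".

lgdaaur

What's happening: swap each adjacent pair of characters (1↔2, 3↔4, ...), then swap the first and last characters.
Working it through for "gradual": intermediate "rgdaaul", final "lgdaaur".
(Check on "rdjegloufnni": → "drejlguonfin" → "nrejlguonfid" ✓)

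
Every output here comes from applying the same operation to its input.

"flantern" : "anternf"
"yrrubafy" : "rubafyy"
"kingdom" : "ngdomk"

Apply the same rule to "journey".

urneyj

What's happening: move the first 2 characters to the end (rotate left by 2), then delete the last character.
Applying both steps to "journey": "urneyjo", then "urneyj".
(Check on "yrrubafy": → "rubafyyr" → "rubafyy" ✓)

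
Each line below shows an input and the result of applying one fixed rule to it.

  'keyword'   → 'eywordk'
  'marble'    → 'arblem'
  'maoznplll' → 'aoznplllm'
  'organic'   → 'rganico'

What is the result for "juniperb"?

The rule is to move the first character to the end.
So "juniperb" becomes "uniperbj".

uniperbj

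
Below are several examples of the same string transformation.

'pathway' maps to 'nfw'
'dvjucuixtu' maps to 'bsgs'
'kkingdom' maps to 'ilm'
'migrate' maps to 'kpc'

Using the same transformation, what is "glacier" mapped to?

The pattern: keep one character in every 3, starting at position 1 (positions 1st, 4th, 7th, ...), then shift every letter 2 places backward in the alphabet (wrapping around).
"glacier" → "gcr" → "eap".

eap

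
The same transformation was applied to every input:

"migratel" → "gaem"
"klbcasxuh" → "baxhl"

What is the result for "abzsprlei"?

zplib

In each case the input is transformed by: move the first 2 characters to the end (rotate left by 2), then keep every other character starting from the first (positions 1st, 3rd, 5th, ...).
Applying both steps to "abzsprlei": "zsprleiab", then "zplib".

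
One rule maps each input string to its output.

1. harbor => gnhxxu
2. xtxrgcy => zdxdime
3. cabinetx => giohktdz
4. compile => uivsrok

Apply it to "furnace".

The rule is to swap each adjacent pair of characters (1↔2, 3↔4, ...), then shift every letter 6 places forward in the alphabet (wrapping around).
Starting from "furnace": after the first operation, "ufnrcae"; after the second, "altxigk".
(Check on "cabinetx": → "acibenxt" → "giohktdz" ✓)

altxigk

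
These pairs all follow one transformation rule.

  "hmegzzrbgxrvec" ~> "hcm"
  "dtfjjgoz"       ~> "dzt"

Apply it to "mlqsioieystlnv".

mvl

In each case the input is transformed by: take characters alternately from the front and the back (1st, last, 2nd, 2nd-last, ...), then keep only the first 3 characters.
Applying both steps to "mlqsioieystlnv": "mvlnqlstisoyie", then "mvl".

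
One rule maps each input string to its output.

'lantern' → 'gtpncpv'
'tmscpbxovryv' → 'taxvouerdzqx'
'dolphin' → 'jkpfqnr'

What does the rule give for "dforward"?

Looking at the pairs, the operation is to shift every letter 2 places forward in the alphabet (wrapping around), then move the last 3 characters to the front (rotate right by 3).
For "dforward", step one produces "fhqtyctf"; step two turns that into "ctffhqty".

ctffhqty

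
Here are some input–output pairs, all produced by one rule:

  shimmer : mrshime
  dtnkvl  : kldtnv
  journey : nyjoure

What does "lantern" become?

What's happening: move the last 2 characters to the front (rotate right by 2), then swap the first and last characters.
On "lantern": the first step gives "rnlante", and the second then gives "enlantr".

enlantr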